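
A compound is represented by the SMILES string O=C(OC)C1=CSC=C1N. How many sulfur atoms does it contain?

Scan the SMILES for S atoms (remember two-letter symbols like Cl and Br are single atoms).
Sulfur count: 1.

1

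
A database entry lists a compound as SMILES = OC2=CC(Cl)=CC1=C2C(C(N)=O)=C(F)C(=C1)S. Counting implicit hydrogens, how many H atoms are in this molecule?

Walk through each heavy atom and fill implicit hydrogens from standard valence (C 4, N 3, O 2, S 2, halogen 1):
  atom 1: O, bond orders sum to 1 (valence 2) → 1 H
  atom 2: C, bond orders sum to 4 (valence 4) → 0 H
  atom 3: C, bond orders sum to 3 (valence 4) → 1 H
  atom 4: C, bond orders sum to 4 (valence 4) → 0 H
  atom 5: Cl (halogen, monovalent) → 0 H
  atom 6: C, bond orders sum to 3 (valence 4) → 1 H
  atom 7: C, bond orders sum to 4 (valence 4) → 0 H
  atom 8: C, bond orders sum to 4 (valence 4) → 0 H
  atom 9: C, bond orders sum to 4 (valence 4) → 0 H
  atom 10: C, bond orders sum to 4 (valence 4) → 0 H
  atom 11: N, bond orders sum to 1 (valence 3) → 2 H
  atom 12: O, bond orders sum to 2 (valence 2) → 0 H
  atom 13: C, bond orders sum to 4 (valence 4) → 0 H
  atom 14: F (halogen, monovalent) → 0 H
  atom 15: C, bond orders sum to 4 (valence 4) → 0 H
  atom 16: C, bond orders sum to 3 (valence 4) → 1 H
  atom 17: S, bond orders sum to 1 (valence 2) → 1 H
Total hydrogens: 7.

7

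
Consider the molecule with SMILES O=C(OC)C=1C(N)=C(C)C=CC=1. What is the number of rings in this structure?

In SMILES, each pair of matching ring-closure digits denotes one ring-closing bond; the number of such bonds equals the number of independent rings.
Ring-closure bonds here: 1.

1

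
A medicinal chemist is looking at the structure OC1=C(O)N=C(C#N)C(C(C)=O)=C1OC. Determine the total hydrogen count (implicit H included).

Walk through each heavy atom and fill implicit hydrogens from standard valence (C 4, N 3, O 2, S 2, halogen 1):
  atom 1: O, bond orders sum to 1 (valence 2) → 1 H
  atom 2: C, bond orders sum to 4 (valence 4) → 0 H
  atom 3: C, bond orders sum to 4 (valence 4) → 0 H
  atom 4: O, bond orders sum to 1 (valence 2) → 1 H
  atom 5: N, bond orders sum to 3 (valence 3) → 0 H
  atom 6: C, bond orders sum to 4 (valence 4) → 0 H
  atom 7: C, bond orders sum to 4 (valence 4) → 0 H
  atom 8: N, bond orders sum to 3 (valence 3) → 0 H
  atom 9: C, bond orders sum to 4 (valence 4) → 0 H
  atom 10: C, bond orders sum to 4 (valence 4) → 0 H
  atom 11: C, bond orders sum to 1 (valence 4) → 3 H
  atom 12: O, bond orders sum to 2 (valence 2) → 0 H
  atom 13: C, bond orders sum to 4 (valence 4) → 0 H
  atom 14: O, bond orders sum to 2 (valence 2) → 0 H
  atom 15: C, bond orders sum to 1 (valence 4) → 3 H
Total hydrogens: 8.

8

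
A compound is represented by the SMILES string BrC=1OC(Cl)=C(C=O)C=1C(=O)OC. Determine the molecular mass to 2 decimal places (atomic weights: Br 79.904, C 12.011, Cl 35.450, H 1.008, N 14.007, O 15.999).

267.46 g/mol

First, the molecular formula is C7H4BrClO4 (counting implicit H from valence).
  Br: 1 × 79.904 = 79.904
  C: 7 × 12.011 = 84.077
  Cl: 1 × 35.450 = 35.450
  H: 4 × 1.008 = 4.032
  O: 4 × 15.999 = 63.996
Sum: 1×79.904 + 7×12.011 + 1×35.450 + 4×1.008 + 4×15.999 = 267.459 → 267.46 g/mol.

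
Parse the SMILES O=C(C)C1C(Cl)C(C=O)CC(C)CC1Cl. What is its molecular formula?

C11H16Cl2O2

Walk through each heavy atom and fill implicit hydrogens from standard valence (C 4, N 3, O 2, S 2, halogen 1):
  atom 1: O, bond orders sum to 2 (valence 2) → 0 H
  atom 2: C, bond orders sum to 4 (valence 4) → 0 H
  atom 3: C, bond orders sum to 1 (valence 4) → 3 H
  atom 4: C, bond orders sum to 3 (valence 4) → 1 H
  atom 5: C, bond orders sum to 3 (valence 4) → 1 H
  atom 6: Cl (halogen, monovalent) → 0 H
  atom 7: C, bond orders sum to 3 (valence 4) → 1 H
  atom 8: C, bond orders sum to 3 (valence 4) → 1 H
  atom 9: O, bond orders sum to 2 (valence 2) → 0 H
  atom 10: C, bond orders sum to 2 (valence 4) → 2 H
  atom 11: C, bond orders sum to 3 (valence 4) → 1 H
  atom 12: C, bond orders sum to 1 (valence 4) → 3 H
  atom 13: C, bond orders sum to 2 (valence 4) → 2 H
  atom 14: C, bond orders sum to 3 (valence 4) → 1 H
  atom 15: Cl (halogen, monovalent) → 0 H
Totals → C:11, H:16, Cl:2, O:2.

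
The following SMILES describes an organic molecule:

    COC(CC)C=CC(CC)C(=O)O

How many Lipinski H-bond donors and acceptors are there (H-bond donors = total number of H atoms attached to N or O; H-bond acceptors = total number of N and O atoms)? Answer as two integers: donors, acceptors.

1, 3

Donors: find every N or O and count the H atoms it carries.
  atom 2 (O): bond orders sum to 2 → 0 H
  atom 12 (O): bond orders sum to 2 → 0 H
  atom 13 (O): bond orders sum to 1 → 1 H
Lipinski HBD = 1.
Acceptors: N atoms = 0, O atoms = 3 → HBA = 3.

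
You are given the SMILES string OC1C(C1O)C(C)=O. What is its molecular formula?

C5H8O3

Walk through each heavy atom and fill implicit hydrogens from standard valence (C 4, N 3, O 2, S 2, halogen 1):
  atom 1: O, bond orders sum to 1 (valence 2) → 1 H
  atom 2: C, bond orders sum to 3 (valence 4) → 1 H
  atom 3: C, bond orders sum to 3 (valence 4) → 1 H
  atom 4: C, bond orders sum to 3 (valence 4) → 1 H
  atom 5: O, bond orders sum to 1 (valence 2) → 1 H
  atom 6: C, bond orders sum to 4 (valence 4) → 0 H
  atom 7: C, bond orders sum to 1 (valence 4) → 3 H
  atom 8: O, bond orders sum to 2 (valence 2) → 0 H
Totals → C:5, H:8, O:3.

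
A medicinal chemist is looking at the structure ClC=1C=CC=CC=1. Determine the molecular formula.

Walk through each heavy atom and fill implicit hydrogens from standard valence (C 4, N 3, O 2, S 2, halogen 1):
  atom 1: Cl (halogen, monovalent) → 0 H
  atom 2: C, bond orders sum to 4 (valence 4) → 0 H
  atom 3: C, bond orders sum to 3 (valence 4) → 1 H
  atom 4: C, bond orders sum to 3 (valence 4) → 1 H
  atom 5: C, bond orders sum to 3 (valence 4) → 1 H
  atom 6: C, bond orders sum to 3 (valence 4) → 1 H
  atom 7: C, bond orders sum to 3 (valence 4) → 1 H
Totals → C:6, H:5, Cl:1.
In Hill order: C6H5Cl.

C6H5Cl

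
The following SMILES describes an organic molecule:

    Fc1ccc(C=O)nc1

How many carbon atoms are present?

6

Count every carbon token in the SMILES (each C, including those in ring-closure positions and inside branches).
Carbon count: 6.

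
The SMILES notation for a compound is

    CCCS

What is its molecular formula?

Walk through each heavy atom and fill implicit hydrogens from standard valence (C 4, N 3, O 2, S 2, halogen 1):
  atom 1: C, bond orders sum to 1 (valence 4) → 3 H
  atom 2: C, bond orders sum to 2 (valence 4) → 2 H
  atom 3: C, bond orders sum to 2 (valence 4) → 2 H
  atom 4: S, bond orders sum to 1 (valence 2) → 1 H
Totals → C:3, H:8, S:1.
In Hill order: C3H8S.

C3H8S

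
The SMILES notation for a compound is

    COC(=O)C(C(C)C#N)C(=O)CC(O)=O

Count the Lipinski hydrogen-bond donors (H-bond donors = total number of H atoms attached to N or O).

Donors: find every N or O and count the H atoms it carries.
  atom 2 (O): bond orders sum to 2 → 0 H
  atom 4 (O): bond orders sum to 2 → 0 H
  atom 9 (N): bond orders sum to 3 → 0 H
  atom 11 (O): bond orders sum to 2 → 0 H
  atom 14 (O): bond orders sum to 1 → 1 H
  atom 15 (O): bond orders sum to 2 → 0 H
Lipinski HBD = 1.

1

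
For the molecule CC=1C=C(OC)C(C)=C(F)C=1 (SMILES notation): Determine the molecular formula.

C9H11FO

Walk through each heavy atom and fill implicit hydrogens from standard valence (C 4, N 3, O 2, S 2, halogen 1):
  atom 1: C, bond orders sum to 1 (valence 4) → 3 H
  atom 2: C, bond orders sum to 4 (valence 4) → 0 H
  atom 3: C, bond orders sum to 3 (valence 4) → 1 H
  atom 4: C, bond orders sum to 4 (valence 4) → 0 H
  atom 5: O, bond orders sum to 2 (valence 2) → 0 H
  atom 6: C, bond orders sum to 1 (valence 4) → 3 H
  atom 7: C, bond orders sum to 4 (valence 4) → 0 H
  atom 8: C, bond orders sum to 1 (valence 4) → 3 H
  atom 9: C, bond orders sum to 4 (valence 4) → 0 H
  atom 10: F (halogen, monovalent) → 0 H
  atom 11: C, bond orders sum to 3 (valence 4) → 1 H
Totals → C:9, H:11, F:1, O:1.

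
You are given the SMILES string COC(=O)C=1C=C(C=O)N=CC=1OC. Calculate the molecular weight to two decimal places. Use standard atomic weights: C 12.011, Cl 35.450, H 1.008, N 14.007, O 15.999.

195.17 g/mol

First, the molecular formula is C9H9NO4 (counting implicit H from valence).
  C: 9 × 12.011 = 108.099
  H: 9 × 1.008 = 9.072
  N: 1 × 14.007 = 14.007
  O: 4 × 15.999 = 63.996
Sum: 9×12.011 + 9×1.008 + 1×14.007 + 4×15.999 = 195.174 → 195.17 g/mol.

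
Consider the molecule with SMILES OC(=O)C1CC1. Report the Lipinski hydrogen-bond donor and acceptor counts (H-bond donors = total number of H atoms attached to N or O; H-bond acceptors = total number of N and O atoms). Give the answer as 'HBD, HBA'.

1, 2

Donors: find every N or O and count the H atoms it carries.
  atom 1 (O): bond orders sum to 1 → 1 H
  atom 3 (O): bond orders sum to 2 → 0 H
Lipinski HBD = 1.
Acceptors: N atoms = 0, O atoms = 2 → HBA = 2.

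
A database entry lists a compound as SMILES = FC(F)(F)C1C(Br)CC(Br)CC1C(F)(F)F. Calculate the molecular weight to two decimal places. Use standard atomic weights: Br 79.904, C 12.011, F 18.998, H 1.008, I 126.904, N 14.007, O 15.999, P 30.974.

First, the molecular formula is C8H8Br2F6 (counting implicit H from valence).
  Br: 2 × 79.904 = 159.808
  C: 8 × 12.011 = 96.088
  F: 6 × 18.998 = 113.988
  H: 8 × 1.008 = 8.064
Sum: 2×79.904 + 8×12.011 + 6×18.998 + 8×1.008 = 377.948 → 377.95 g/mol.

377.95 g/mol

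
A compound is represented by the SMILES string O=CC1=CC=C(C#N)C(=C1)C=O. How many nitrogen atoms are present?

Scan the SMILES for N atoms (remember two-letter symbols like Cl and Br are single atoms).
Nitrogen count: 1.

1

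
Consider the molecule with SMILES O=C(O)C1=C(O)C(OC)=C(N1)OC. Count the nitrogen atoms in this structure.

1

Scan the SMILES for N atoms (remember two-letter symbols like Cl and Br are single atoms).
Nitrogen count: 1.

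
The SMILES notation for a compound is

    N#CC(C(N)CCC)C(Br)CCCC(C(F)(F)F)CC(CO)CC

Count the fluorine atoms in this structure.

Scan the SMILES for F atoms (remember two-letter symbols like Cl and Br are single atoms).
Fluorine count: 3.

3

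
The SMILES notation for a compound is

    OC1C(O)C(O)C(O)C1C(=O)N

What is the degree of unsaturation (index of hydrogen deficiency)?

2

Degree of unsaturation = (number of rings) + (number of π bonds).
Ring closures in the SMILES: 1.
π bonds: 1 double bond (each 1 DoU) → 1 DoU from unsaturation.
Total DoU = 1 + 1 = 2.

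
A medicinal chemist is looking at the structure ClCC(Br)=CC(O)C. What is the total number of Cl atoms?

1

Scan the SMILES for Cl atoms (remember two-letter symbols like Cl and Br are single atoms).
Chlorine count: 1.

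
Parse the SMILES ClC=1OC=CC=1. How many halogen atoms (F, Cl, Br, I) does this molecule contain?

1

Halogen atoms appear at heavy-atom position 1 (1×Cl).
Halogen count: 1.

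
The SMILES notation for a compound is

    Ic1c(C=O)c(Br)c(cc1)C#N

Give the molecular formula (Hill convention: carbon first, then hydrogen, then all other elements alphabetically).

Walk through each heavy atom and fill implicit hydrogens from standard valence (C 4, N 3, O 2, S 2, halogen 1); for lowercase aromatic atoms, an aromatic c carries 1 H when it has two neighbours and 0 H with three, and aromatic n carries 0 H:
  atom 1: I (halogen, monovalent) → 0 H
  atom 2: aromatic c, 3 neighbours → 0 H
  atom 3: aromatic c, 3 neighbours → 0 H
  atom 4: C, bond orders sum to 3 (valence 4) → 1 H
  atom 5: O, bond orders sum to 2 (valence 2) → 0 H
  atom 6: aromatic c, 3 neighbours → 0 H
  atom 7: Br (halogen, monovalent) → 0 H
  atom 8: aromatic c, 3 neighbours → 0 H
  atom 9: aromatic c, 2 neighbours → 1 H
  atom 10: aromatic c, 2 neighbours → 1 H
  atom 11: C, bond orders sum to 4 (valence 4) → 0 H
  atom 12: N, bond orders sum to 3 (valence 3) → 0 H
Totals → C:8, H:3, Br:1, I:1, N:1, O:1.

C8H3BrINO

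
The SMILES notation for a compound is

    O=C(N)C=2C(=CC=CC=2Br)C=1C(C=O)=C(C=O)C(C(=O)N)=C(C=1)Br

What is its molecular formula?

C16H10Br2N2O4

Walk through each heavy atom and fill implicit hydrogens from standard valence (C 4, N 3, O 2, S 2, halogen 1):
  atom 1: O, bond orders sum to 2 (valence 2) → 0 H
  atom 2: C, bond orders sum to 4 (valence 4) → 0 H
  atom 3: N, bond orders sum to 1 (valence 3) → 2 H
  atom 4: C, bond orders sum to 4 (valence 4) → 0 H
  atom 5: C, bond orders sum to 4 (valence 4) → 0 H
  atom 6: C, bond orders sum to 3 (valence 4) → 1 H
  atom 7: C, bond orders sum to 3 (valence 4) → 1 H
  atom 8: C, bond orders sum to 3 (valence 4) → 1 H
  atom 9: C, bond orders sum to 4 (valence 4) → 0 H
  atom 10: Br (halogen, monovalent) → 0 H
  atom 11: C, bond orders sum to 4 (valence 4) → 0 H
  atom 12: C, bond orders sum to 4 (valence 4) → 0 H
  atom 13: C, bond orders sum to 3 (valence 4) → 1 H
  atom 14: O, bond orders sum to 2 (valence 2) → 0 H
  atom 15: C, bond orders sum to 4 (valence 4) → 0 H
  atom 16: C, bond orders sum to 3 (valence 4) → 1 H
  atom 17: O, bond orders sum to 2 (valence 2) → 0 H
  atom 18: C, bond orders sum to 4 (valence 4) → 0 H
  atom 19: C, bond orders sum to 4 (valence 4) → 0 H
  atom 20: O, bond orders sum to 2 (valence 2) → 0 H
  atom 21: N, bond orders sum to 1 (valence 3) → 2 H
  atom 22: C, bond orders sum to 4 (valence 4) → 0 H
  atom 23: C, bond orders sum to 3 (valence 4) → 1 H
  atom 24: Br (halogen, monovalent) → 0 H
Totals → C:16, H:10, Br:2, N:2, O:4.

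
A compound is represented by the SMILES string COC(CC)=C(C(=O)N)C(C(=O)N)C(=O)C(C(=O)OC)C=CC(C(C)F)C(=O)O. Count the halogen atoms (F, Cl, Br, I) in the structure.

1

Halogen atoms appear at heavy-atom position 26 (1×F).
Other groups present: 2 alkene, 2 amide, 1 carboxylic acid, 1 ester, 1 ether, 1 ketone.
Halogen count: 1.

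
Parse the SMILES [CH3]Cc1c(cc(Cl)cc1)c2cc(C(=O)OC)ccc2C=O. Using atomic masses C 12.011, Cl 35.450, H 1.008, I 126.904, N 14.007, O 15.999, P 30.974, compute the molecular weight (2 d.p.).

First, the molecular formula is C17H15ClO3 (counting implicit H from valence).
  C: 17 × 12.011 = 204.187
  Cl: 1 × 35.450 = 35.450
  H: 15 × 1.008 = 15.120
  O: 3 × 15.999 = 47.997
Sum: 17×12.011 + 1×35.450 + 15×1.008 + 3×15.999 = 302.754 → 302.75 g/mol.

302.75 g/mol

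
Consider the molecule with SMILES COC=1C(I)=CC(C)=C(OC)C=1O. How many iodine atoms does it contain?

1

Scan the SMILES for I atoms (remember two-letter symbols like Cl and Br are single atoms).
Iodine count: 1.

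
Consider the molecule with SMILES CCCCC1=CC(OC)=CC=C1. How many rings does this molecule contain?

1

In SMILES, each pair of matching ring-closure digits denotes one ring-closing bond; the number of such bonds equals the number of independent rings.
Ring-closure bonds here: 1.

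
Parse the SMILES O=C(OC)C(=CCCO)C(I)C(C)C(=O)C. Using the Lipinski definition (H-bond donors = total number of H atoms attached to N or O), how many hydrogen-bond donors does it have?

1

Donors: find every N or O and count the H atoms it carries.
  atom 1 (O): bond orders sum to 2 → 0 H
  atom 3 (O): bond orders sum to 2 → 0 H
  atom 9 (O): bond orders sum to 1 → 1 H
  atom 15 (O): bond orders sum to 2 → 0 H
Lipinski HBD = 1.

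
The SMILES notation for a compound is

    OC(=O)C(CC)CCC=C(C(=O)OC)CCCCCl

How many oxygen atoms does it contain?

Scan the SMILES for O atoms (remember two-letter symbols like Cl and Br are single atoms).
Oxygen count: 4.

4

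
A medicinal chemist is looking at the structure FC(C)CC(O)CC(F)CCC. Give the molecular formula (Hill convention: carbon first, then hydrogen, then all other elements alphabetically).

C9H18F2O

Walk through each heavy atom and fill implicit hydrogens from standard valence (C 4, N 3, O 2, S 2, halogen 1):
  atom 1: F (halogen, monovalent) → 0 H
  atom 2: C, bond orders sum to 3 (valence 4) → 1 H
  atom 3: C, bond orders sum to 1 (valence 4) → 3 H
  atom 4: C, bond orders sum to 2 (valence 4) → 2 H
  atom 5: C, bond orders sum to 3 (valence 4) → 1 H
  atom 6: O, bond orders sum to 1 (valence 2) → 1 H
  atom 7: C, bond orders sum to 2 (valence 4) → 2 H
  atom 8: C, bond orders sum to 3 (valence 4) → 1 H
  atom 9: F (halogen, monovalent) → 0 H
  atom 10: C, bond orders sum to 2 (valence 4) → 2 H
  atom 11: C, bond orders sum to 2 (valence 4) → 2 H
  atom 12: C, bond orders sum to 1 (valence 4) → 3 H
Totals → C:9, H:18, F:2, O:1.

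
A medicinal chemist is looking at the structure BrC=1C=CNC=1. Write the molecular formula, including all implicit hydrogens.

C4H4BrN

Walk through each heavy atom and fill implicit hydrogens from standard valence (C 4, N 3, O 2, S 2, halogen 1):
  atom 1: Br (halogen, monovalent) → 0 H
  atom 2: C, bond orders sum to 4 (valence 4) → 0 H
  atom 3: C, bond orders sum to 3 (valence 4) → 1 H
  atom 4: C, bond orders sum to 3 (valence 4) → 1 H
  atom 5: N, bond orders sum to 2 (valence 3) → 1 H
  atom 6: C, bond orders sum to 3 (valence 4) → 1 H
Totals → C:4, H:4, Br:1, N:1.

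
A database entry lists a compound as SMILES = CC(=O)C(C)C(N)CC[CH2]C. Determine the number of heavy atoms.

11

Every atom symbol written in the SMILES (organic subset) is one heavy atom; implicit H are not written.
Heavy atoms by element → C:9, N:1, O:1.
Total: 11.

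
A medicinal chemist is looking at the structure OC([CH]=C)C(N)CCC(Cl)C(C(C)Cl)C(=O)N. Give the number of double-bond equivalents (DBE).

Degree of unsaturation = (number of rings) + (number of π bonds).
Ring closures in the SMILES: 0.
π bonds: 2 double bonds (each 1 DoU) → 2 DoU from unsaturation.
Total DoU = 0 + 2 = 2.

2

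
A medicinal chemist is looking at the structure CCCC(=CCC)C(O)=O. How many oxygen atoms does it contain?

2

Scan the SMILES for O atoms (remember two-letter symbols like Cl and Br are single atoms).
Oxygen count: 2.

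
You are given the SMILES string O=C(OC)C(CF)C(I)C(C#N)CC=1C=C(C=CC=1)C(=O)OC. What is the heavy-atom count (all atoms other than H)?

Every atom symbol written in the SMILES (organic subset) is one heavy atom; implicit H are not written.
Heavy atoms by element → C:16, F:1, I:1, N:1, O:4.
Total: 23.

23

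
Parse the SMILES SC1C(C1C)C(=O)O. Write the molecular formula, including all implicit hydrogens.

Walk through each heavy atom and fill implicit hydrogens from standard valence (C 4, N 3, O 2, S 2, halogen 1):
  atom 1: S, bond orders sum to 1 (valence 2) → 1 H
  atom 2: C, bond orders sum to 3 (valence 4) → 1 H
  atom 3: C, bond orders sum to 3 (valence 4) → 1 H
  atom 4: C, bond orders sum to 3 (valence 4) → 1 H
  atom 5: C, bond orders sum to 1 (valence 4) → 3 H
  atom 6: C, bond orders sum to 4 (valence 4) → 0 H
  atom 7: O, bond orders sum to 2 (valence 2) → 0 H
  atom 8: O, bond orders sum to 1 (valence 2) → 1 H
Totals → C:5, H:8, O:2, S:1.
In Hill order: C5H8O2S.

C5H8O2S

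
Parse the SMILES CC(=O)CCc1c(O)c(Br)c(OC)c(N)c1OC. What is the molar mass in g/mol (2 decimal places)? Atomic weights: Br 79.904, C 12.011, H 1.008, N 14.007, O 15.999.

318.17 g/mol

First, the molecular formula is C12H16BrNO4 (counting implicit H from valence).
  Br: 1 × 79.904 = 79.904
  C: 12 × 12.011 = 144.132
  H: 16 × 1.008 = 16.128
  N: 1 × 14.007 = 14.007
  O: 4 × 15.999 = 63.996
Sum: 1×79.904 + 12×12.011 + 16×1.008 + 1×14.007 + 4×15.999 = 318.167 → 318.17 g/mol.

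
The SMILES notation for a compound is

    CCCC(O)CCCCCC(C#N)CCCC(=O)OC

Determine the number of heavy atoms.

20

Every atom symbol written in the SMILES (organic subset) is one heavy atom; implicit H are not written.
Heavy atoms by element → C:16, N:1, O:3.
Total: 20.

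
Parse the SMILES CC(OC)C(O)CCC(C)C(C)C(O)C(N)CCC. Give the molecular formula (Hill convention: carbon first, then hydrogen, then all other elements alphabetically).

Walk through each heavy atom and fill implicit hydrogens from standard valence (C 4, N 3, O 2, S 2, halogen 1):
  atom 1: C, bond orders sum to 1 (valence 4) → 3 H
  atom 2: C, bond orders sum to 3 (valence 4) → 1 H
  atom 3: O, bond orders sum to 2 (valence 2) → 0 H
  atom 4: C, bond orders sum to 1 (valence 4) → 3 H
  atom 5: C, bond orders sum to 3 (valence 4) → 1 H
  atom 6: O, bond orders sum to 1 (valence 2) → 1 H
  atom 7: C, bond orders sum to 2 (valence 4) → 2 H
  atom 8: C, bond orders sum to 2 (valence 4) → 2 H
  atom 9: C, bond orders sum to 3 (valence 4) → 1 H
  atom 10: C, bond orders sum to 1 (valence 4) → 3 H
  atom 11: C, bond orders sum to 3 (valence 4) → 1 H
  atom 12: C, bond orders sum to 1 (valence 4) → 3 H
  atom 13: C, bond orders sum to 3 (valence 4) → 1 H
  atom 14: O, bond orders sum to 1 (valence 2) → 1 H
  atom 15: C, bond orders sum to 3 (valence 4) → 1 H
  atom 16: N, bond orders sum to 1 (valence 3) → 2 H
  atom 17: C, bond orders sum to 2 (valence 4) → 2 H
  atom 18: C, bond orders sum to 2 (valence 4) → 2 H
  atom 19: C, bond orders sum to 1 (valence 4) → 3 H
Totals → C:15, H:33, N:1, O:3.

C15H33NO3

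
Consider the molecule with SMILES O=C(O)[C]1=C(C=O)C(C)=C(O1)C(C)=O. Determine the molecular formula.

C9H8O5

Walk through each heavy atom and fill implicit hydrogens from standard valence (C 4, N 3, O 2, S 2, halogen 1):
  atom 1: O, bond orders sum to 2 (valence 2) → 0 H
  atom 2: C, bond orders sum to 4 (valence 4) → 0 H
  atom 3: O, bond orders sum to 1 (valence 2) → 1 H
  atom 4: C with explicit H count 0
  atom 5: C, bond orders sum to 4 (valence 4) → 0 H
  atom 6: C, bond orders sum to 3 (valence 4) → 1 H
  atom 7: O, bond orders sum to 2 (valence 2) → 0 H
  atom 8: C, bond orders sum to 4 (valence 4) → 0 H
  atom 9: C, bond orders sum to 1 (valence 4) → 3 H
  atom 10: C, bond orders sum to 4 (valence 4) → 0 H
  atom 11: O, bond orders sum to 2 (valence 2) → 0 H
  atom 12: C, bond orders sum to 4 (valence 4) → 0 H
  atom 13: C, bond orders sum to 1 (valence 4) → 3 H
  atom 14: O, bond orders sum to 2 (valence 2) → 0 H
Totals → C:9, H:8, O:5.
In Hill order: C9H8O5.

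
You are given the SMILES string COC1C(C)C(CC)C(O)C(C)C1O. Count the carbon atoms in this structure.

11

Count every carbon token in the SMILES (each C, including those in ring-closure positions and inside branches).
Carbon count: 11.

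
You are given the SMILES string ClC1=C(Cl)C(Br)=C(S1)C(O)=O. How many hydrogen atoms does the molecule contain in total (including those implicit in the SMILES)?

Walk through each heavy atom and fill implicit hydrogens from standard valence (C 4, N 3, O 2, S 2, halogen 1):
  atom 1: Cl (halogen, monovalent) → 0 H
  atom 2: C, bond orders sum to 4 (valence 4) → 0 H
  atom 3: C, bond orders sum to 4 (valence 4) → 0 H
  atom 4: Cl (halogen, monovalent) → 0 H
  atom 5: C, bond orders sum to 4 (valence 4) → 0 H
  atom 6: Br (halogen, monovalent) → 0 H
  atom 7: C, bond orders sum to 4 (valence 4) → 0 H
  atom 8: S, bond orders sum to 2 (valence 2) → 0 H
  atom 9: C, bond orders sum to 4 (valence 4) → 0 H
  atom 10: O, bond orders sum to 1 (valence 2) → 1 H
  atom 11: O, bond orders sum to 2 (valence 2) → 0 H
Total hydrogens: 1.

1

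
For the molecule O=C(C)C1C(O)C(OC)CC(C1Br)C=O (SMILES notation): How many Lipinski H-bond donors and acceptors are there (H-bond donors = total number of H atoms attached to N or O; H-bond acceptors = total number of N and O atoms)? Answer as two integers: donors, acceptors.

1, 4

Donors: find every N or O and count the H atoms it carries.
  atom 1 (O): bond orders sum to 2 → 0 H
  atom 6 (O): bond orders sum to 1 → 1 H
  atom 8 (O): bond orders sum to 2 → 0 H
  atom 15 (O): bond orders sum to 2 → 0 H
Lipinski HBD = 1.
Acceptors: N atoms = 0, O atoms = 4 → HBA = 4.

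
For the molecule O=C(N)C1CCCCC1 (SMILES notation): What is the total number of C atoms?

7

Count every carbon token in the SMILES (each C, including those in ring-closure positions and inside branches).
Carbon count: 7.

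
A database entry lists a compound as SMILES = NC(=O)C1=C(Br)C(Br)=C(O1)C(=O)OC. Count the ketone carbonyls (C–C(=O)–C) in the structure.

0

Scan the SMILES for the ketone motif — none present.
Groups that are present: 1 amide, 1 ester.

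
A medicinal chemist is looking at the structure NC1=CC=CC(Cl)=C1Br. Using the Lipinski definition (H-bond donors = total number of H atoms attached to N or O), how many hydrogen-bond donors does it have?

Donors: find every N or O and count the H atoms it carries.
  atom 1 (N): bond orders sum to 1 → 2 H
Lipinski HBD = 2.

2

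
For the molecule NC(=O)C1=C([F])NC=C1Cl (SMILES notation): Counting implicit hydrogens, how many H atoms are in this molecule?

4

Walk through each heavy atom and fill implicit hydrogens from standard valence (C 4, N 3, O 2, S 2, halogen 1):
  atom 1: N, bond orders sum to 1 (valence 3) → 2 H
  atom 2: C, bond orders sum to 4 (valence 4) → 0 H
  atom 3: O, bond orders sum to 2 (valence 2) → 0 H
  atom 4: C, bond orders sum to 4 (valence 4) → 0 H
  atom 5: C, bond orders sum to 4 (valence 4) → 0 H
  atom 6: F with explicit H count 0
  atom 7: N, bond orders sum to 2 (valence 3) → 1 H
  atom 8: C, bond orders sum to 3 (valence 4) → 1 H
  atom 9: C, bond orders sum to 4 (valence 4) → 0 H
  atom 10: Cl (halogen, monovalent) → 0 H
Total hydrogens: 4.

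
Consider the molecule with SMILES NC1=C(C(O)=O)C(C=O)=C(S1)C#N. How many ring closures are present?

In SMILES, each pair of matching ring-closure digits denotes one ring-closing bond; the number of such bonds equals the number of independent rings.
Ring-closure bonds here: 1.

1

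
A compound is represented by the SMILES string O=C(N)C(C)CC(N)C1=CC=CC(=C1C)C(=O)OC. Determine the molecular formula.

C14H20N2O3

Walk through each heavy atom and fill implicit hydrogens from standard valence (C 4, N 3, O 2, S 2, halogen 1):
  atom 1: O, bond orders sum to 2 (valence 2) → 0 H
  atom 2: C, bond orders sum to 4 (valence 4) → 0 H
  atom 3: N, bond orders sum to 1 (valence 3) → 2 H
  atom 4: C, bond orders sum to 3 (valence 4) → 1 H
  atom 5: C, bond orders sum to 1 (valence 4) → 3 H
  atom 6: C, bond orders sum to 2 (valence 4) → 2 H
  atom 7: C, bond orders sum to 3 (valence 4) → 1 H
  atom 8: N, bond orders sum to 1 (valence 3) → 2 H
  atom 9: C, bond orders sum to 4 (valence 4) → 0 H
  atom 10: C, bond orders sum to 3 (valence 4) → 1 H
  atom 11: C, bond orders sum to 3 (valence 4) → 1 H
  atom 12: C, bond orders sum to 3 (valence 4) → 1 H
  atom 13: C, bond orders sum to 4 (valence 4) → 0 H
  atom 14: C, bond orders sum to 4 (valence 4) → 0 H
  atom 15: C, bond orders sum to 1 (valence 4) → 3 H
  atom 16: C, bond orders sum to 4 (valence 4) → 0 H
  atom 17: O, bond orders sum to 2 (valence 2) → 0 H
  atom 18: O, bond orders sum to 2 (valence 2) → 0 H
  atom 19: C, bond orders sum to 1 (valence 4) → 3 H
Totals → C:14, H:20, N:2, O:3.
In Hill order: C14H20N2O3.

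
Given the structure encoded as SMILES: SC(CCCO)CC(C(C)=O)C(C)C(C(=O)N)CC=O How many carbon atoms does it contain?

14

Count every carbon token in the SMILES (each C, including those in ring-closure positions and inside branches).
Carbon count: 14.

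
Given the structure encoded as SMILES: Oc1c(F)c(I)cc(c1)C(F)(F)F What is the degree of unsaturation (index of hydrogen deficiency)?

4

Molecular formula: C7H3F4IO.
DoU = (2C + 2 + N − H − X) / 2, where X is the halogen count and O/S are ignored.
    = (2·7 + 2 + 0 − 3 − 5) / 2 = 8 / 2 = 4.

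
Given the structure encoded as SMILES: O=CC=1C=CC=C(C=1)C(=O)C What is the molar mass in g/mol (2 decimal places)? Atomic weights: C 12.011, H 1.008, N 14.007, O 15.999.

First, the molecular formula is C9H8O2 (counting implicit H from valence).
  C: 9 × 12.011 = 108.099
  H: 8 × 1.008 = 8.064
  O: 2 × 15.999 = 31.998
Sum: 9×12.011 + 8×1.008 + 2×15.999 = 148.161 → 148.16 g/mol.

148.16 g/mol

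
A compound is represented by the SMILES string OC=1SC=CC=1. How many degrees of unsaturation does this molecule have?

Molecular formula: C4H4OS.
DoU = (2C + 2 + N − H − X) / 2, where X is the halogen count and O/S are ignored.
    = (2·4 + 2 + 0 − 4 − 0) / 2 = 6 / 2 = 3.

3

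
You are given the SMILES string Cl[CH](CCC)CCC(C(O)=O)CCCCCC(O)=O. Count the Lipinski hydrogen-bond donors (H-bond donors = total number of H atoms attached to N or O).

Donors: find every N or O and count the H atoms it carries.
  atom 10 (O): bond orders sum to 1 → 1 H
  atom 11 (O): bond orders sum to 2 → 0 H
  atom 18 (O): bond orders sum to 1 → 1 H
  atom 19 (O): bond orders sum to 2 → 0 H
Lipinski HBD = 2.

2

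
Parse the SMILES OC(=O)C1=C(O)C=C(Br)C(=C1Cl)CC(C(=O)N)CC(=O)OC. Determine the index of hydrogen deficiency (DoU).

7

Molecular formula: C13H13BrClNO6.
DoU = (2C + 2 + N − H − X) / 2, where X is the halogen count and O/S are ignored.
    = (2·13 + 2 + 1 − 13 − 2) / 2 = 14 / 2 = 7.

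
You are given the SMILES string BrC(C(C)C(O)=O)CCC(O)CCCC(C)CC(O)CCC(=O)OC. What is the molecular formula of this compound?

Walk through each heavy atom and fill implicit hydrogens from standard valence (C 4, N 3, O 2, S 2, halogen 1):
  atom 1: Br (halogen, monovalent) → 0 H
  atom 2: C, bond orders sum to 3 (valence 4) → 1 H
  atom 3: C, bond orders sum to 3 (valence 4) → 1 H
  atom 4: C, bond orders sum to 1 (valence 4) → 3 H
  atom 5: C, bond orders sum to 4 (valence 4) → 0 H
  atom 6: O, bond orders sum to 1 (valence 2) → 1 H
  atom 7: O, bond orders sum to 2 (valence 2) → 0 H
  atom 8: C, bond orders sum to 2 (valence 4) → 2 H
  atom 9: C, bond orders sum to 2 (valence 4) → 2 H
  atom 10: C, bond orders sum to 3 (valence 4) → 1 H
  atom 11: O, bond orders sum to 1 (valence 2) → 1 H
  atom 12: C, bond orders sum to 2 (valence 4) → 2 H
  atom 13: C, bond orders sum to 2 (valence 4) → 2 H
  atom 14: C, bond orders sum to 2 (valence 4) → 2 H
  atom 15: C, bond orders sum to 3 (valence 4) → 1 H
  atom 16: C, bond orders sum to 1 (valence 4) → 3 H
  atom 17: C, bond orders sum to 2 (valence 4) → 2 H
  atom 18: C, bond orders sum to 3 (valence 4) → 1 H
  atom 19: O, bond orders sum to 1 (valence 2) → 1 H
  atom 20: C, bond orders sum to 2 (valence 4) → 2 H
  atom 21: C, bond orders sum to 2 (valence 4) → 2 H
  atom 22: C, bond orders sum to 4 (valence 4) → 0 H
  atom 23: O, bond orders sum to 2 (valence 2) → 0 H
  atom 24: O, bond orders sum to 2 (valence 2) → 0 H
  atom 25: C, bond orders sum to 1 (valence 4) → 3 H
Totals → C:18, H:33, Br:1, O:6.

C18H33BrO6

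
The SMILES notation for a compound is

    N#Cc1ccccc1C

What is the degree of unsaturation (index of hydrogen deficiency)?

6

Molecular formula: C8H7N.
DoU = (2C + 2 + N − H − X) / 2, where X is the halogen count and O/S are ignored.
    = (2·8 + 2 + 1 − 7 − 0) / 2 = 12 / 2 = 6.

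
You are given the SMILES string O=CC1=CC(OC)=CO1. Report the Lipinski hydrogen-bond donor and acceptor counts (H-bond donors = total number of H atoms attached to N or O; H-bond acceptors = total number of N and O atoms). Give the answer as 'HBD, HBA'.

0, 3

Donors: find every N or O and count the H atoms it carries.
  atom 1 (O): bond orders sum to 2 → 0 H
  atom 6 (O): bond orders sum to 2 → 0 H
  atom 9 (O): bond orders sum to 2 → 0 H
Lipinski HBD = 0.
Acceptors: N atoms = 0, O atoms = 3 → HBA = 3.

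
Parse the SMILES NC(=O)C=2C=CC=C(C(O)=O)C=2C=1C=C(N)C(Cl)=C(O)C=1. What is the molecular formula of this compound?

C14H11ClN2O4

Walk through each heavy atom and fill implicit hydrogens from standard valence (C 4, N 3, O 2, S 2, halogen 1):
  atom 1: N, bond orders sum to 1 (valence 3) → 2 H
  atom 2: C, bond orders sum to 4 (valence 4) → 0 H
  atom 3: O, bond orders sum to 2 (valence 2) → 0 H
  atom 4: C, bond orders sum to 4 (valence 4) → 0 H
  atom 5: C, bond orders sum to 3 (valence 4) → 1 H
  atom 6: C, bond orders sum to 3 (valence 4) → 1 H
  atom 7: C, bond orders sum to 3 (valence 4) → 1 H
  atom 8: C, bond orders sum to 4 (valence 4) → 0 H
  atom 9: C, bond orders sum to 4 (valence 4) → 0 H
  atom 10: O, bond orders sum to 1 (valence 2) → 1 H
  atom 11: O, bond orders sum to 2 (valence 2) → 0 H
  atom 12: C, bond orders sum to 4 (valence 4) → 0 H
  atom 13: C, bond orders sum to 4 (valence 4) → 0 H
  atom 14: C, bond orders sum to 3 (valence 4) → 1 H
  atom 15: C, bond orders sum to 4 (valence 4) → 0 H
  atom 16: N, bond orders sum to 1 (valence 3) → 2 H
  atom 17: C, bond orders sum to 4 (valence 4) → 0 H
  atom 18: Cl (halogen, monovalent) → 0 H
  atom 19: C, bond orders sum to 4 (valence 4) → 0 H
  atom 20: O, bond orders sum to 1 (valence 2) → 1 H
  atom 21: C, bond orders sum to 3 (valence 4) → 1 H
Totals → C:14, H:11, Cl:1, N:2, O:4.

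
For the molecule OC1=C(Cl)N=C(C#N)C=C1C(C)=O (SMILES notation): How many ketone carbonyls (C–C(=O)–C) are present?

1

The ketone motif appears at heavy-atom position 11 in the SMILES.
Other groups present: 1 hydroxyl, 1 nitrile.
Ketone count: 1.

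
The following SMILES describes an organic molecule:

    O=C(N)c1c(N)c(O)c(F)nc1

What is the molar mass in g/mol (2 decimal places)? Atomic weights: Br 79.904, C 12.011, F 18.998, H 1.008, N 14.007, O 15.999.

First, the molecular formula is C6H6FN3O2 (counting implicit H from valence).
  C: 6 × 12.011 = 72.066
  F: 1 × 18.998 = 18.998
  H: 6 × 1.008 = 6.048
  N: 3 × 14.007 = 42.021
  O: 2 × 15.999 = 31.998
Sum: 6×12.011 + 1×18.998 + 6×1.008 + 3×14.007 + 2×15.999 = 171.131 → 171.13 g/mol.

171.13 g/mol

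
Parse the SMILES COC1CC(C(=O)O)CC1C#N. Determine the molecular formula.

Walk through each heavy atom and fill implicit hydrogens from standard valence (C 4, N 3, O 2, S 2, halogen 1):
  atom 1: C, bond orders sum to 1 (valence 4) → 3 H
  atom 2: O, bond orders sum to 2 (valence 2) → 0 H
  atom 3: C, bond orders sum to 3 (valence 4) → 1 H
  atom 4: C, bond orders sum to 2 (valence 4) → 2 H
  atom 5: C, bond orders sum to 3 (valence 4) → 1 H
  atom 6: C, bond orders sum to 4 (valence 4) → 0 H
  atom 7: O, bond orders sum to 2 (valence 2) → 0 H
  atom 8: O, bond orders sum to 1 (valence 2) → 1 H
  atom 9: C, bond orders sum to 2 (valence 4) → 2 H
  atom 10: C, bond orders sum to 3 (valence 4) → 1 H
  atom 11: C, bond orders sum to 4 (valence 4) → 0 H
  atom 12: N, bond orders sum to 3 (valence 3) → 0 H
Totals → C:8, H:11, N:1, O:3.
In Hill order: C8H11NO3.

C8H11NO3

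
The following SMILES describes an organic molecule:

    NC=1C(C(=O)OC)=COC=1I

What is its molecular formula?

C6H6INO3

Walk through each heavy atom and fill implicit hydrogens from standard valence (C 4, N 3, O 2, S 2, halogen 1):
  atom 1: N, bond orders sum to 1 (valence 3) → 2 H
  atom 2: C, bond orders sum to 4 (valence 4) → 0 H
  atom 3: C, bond orders sum to 4 (valence 4) → 0 H
  atom 4: C, bond orders sum to 4 (valence 4) → 0 H
  atom 5: O, bond orders sum to 2 (valence 2) → 0 H
  atom 6: O, bond orders sum to 2 (valence 2) → 0 H
  atom 7: C, bond orders sum to 1 (valence 4) → 3 H
  atom 8: C, bond orders sum to 3 (valence 4) → 1 H
  atom 9: O, bond orders sum to 2 (valence 2) → 0 H
  atom 10: C, bond orders sum to 4 (valence 4) → 0 H
  atom 11: I (halogen, monovalent) → 0 H
Totals → C:6, H:6, I:1, N:1, O:3.
In Hill order: C6H6INO3.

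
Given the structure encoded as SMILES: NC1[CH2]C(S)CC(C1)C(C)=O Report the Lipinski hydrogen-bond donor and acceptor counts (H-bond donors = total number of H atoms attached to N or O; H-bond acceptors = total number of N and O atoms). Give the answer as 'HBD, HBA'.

2, 2

Donors: find every N or O and count the H atoms it carries.
  atom 1 (N): bond orders sum to 1 → 2 H
  atom 11 (O): bond orders sum to 2 → 0 H
Lipinski HBD = 2.
Acceptors: N atoms = 1, O atoms = 1 → HBA = 2.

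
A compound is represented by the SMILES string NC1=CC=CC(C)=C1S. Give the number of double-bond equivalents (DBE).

4

Molecular formula: C7H9NS.
DoU = (2C + 2 + N − H − X) / 2, where X is the halogen count and O/S are ignored.
    = (2·7 + 2 + 1 − 9 − 0) / 2 = 8 / 2 = 4.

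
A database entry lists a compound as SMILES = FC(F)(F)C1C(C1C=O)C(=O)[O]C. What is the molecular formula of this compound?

C7H7F3O3

Walk through each heavy atom and fill implicit hydrogens from standard valence (C 4, N 3, O 2, S 2, halogen 1):
  atom 1: F (halogen, monovalent) → 0 H
  atom 2: C, bond orders sum to 4 (valence 4) → 0 H
  atom 3: F (halogen, monovalent) → 0 H
  atom 4: F (halogen, monovalent) → 0 H
  atom 5: C, bond orders sum to 3 (valence 4) → 1 H
  atom 6: C, bond orders sum to 3 (valence 4) → 1 H
  atom 7: C, bond orders sum to 3 (valence 4) → 1 H
  atom 8: C, bond orders sum to 3 (valence 4) → 1 H
  atom 9: O, bond orders sum to 2 (valence 2) → 0 H
  atom 10: C, bond orders sum to 4 (valence 4) → 0 H
  atom 11: O, bond orders sum to 2 (valence 2) → 0 H
  atom 12: O with explicit H count 0
  atom 13: C, bond orders sum to 1 (valence 4) → 3 H
Totals → C:7, H:7, F:3, O:3.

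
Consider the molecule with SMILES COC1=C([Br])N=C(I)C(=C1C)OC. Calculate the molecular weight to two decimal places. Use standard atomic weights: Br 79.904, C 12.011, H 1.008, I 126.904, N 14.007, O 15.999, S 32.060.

357.97 g/mol

First, the molecular formula is C8H9BrINO2 (counting implicit H from valence).
  Br: 1 × 79.904 = 79.904
  C: 8 × 12.011 = 96.088
  H: 9 × 1.008 = 9.072
  I: 1 × 126.904 = 126.904
  N: 1 × 14.007 = 14.007
  O: 2 × 15.999 = 31.998
Sum: 1×79.904 + 8×12.011 + 9×1.008 + 1×126.904 + 1×14.007 + 2×15.999 = 357.973 → 357.97 g/mol.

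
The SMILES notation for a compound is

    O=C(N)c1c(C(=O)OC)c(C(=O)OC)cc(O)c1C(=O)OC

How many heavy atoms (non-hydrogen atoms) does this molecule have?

Every atom symbol written in the SMILES (organic subset) is one heavy atom; implicit H are not written.
Heavy atoms by element → C:13, N:1, O:8.
Total: 22.

22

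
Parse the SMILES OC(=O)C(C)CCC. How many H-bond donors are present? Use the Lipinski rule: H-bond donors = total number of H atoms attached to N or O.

Donors: find every N or O and count the H atoms it carries.
  atom 1 (O): bond orders sum to 1 → 1 H
  atom 3 (O): bond orders sum to 2 → 0 H
Lipinski HBD = 1.

1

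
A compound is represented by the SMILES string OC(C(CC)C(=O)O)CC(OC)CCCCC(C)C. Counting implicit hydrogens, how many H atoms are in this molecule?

30

Walk through each heavy atom and fill implicit hydrogens from standard valence (C 4, N 3, O 2, S 2, halogen 1):
  atom 1: O, bond orders sum to 1 (valence 2) → 1 H
  atom 2: C, bond orders sum to 3 (valence 4) → 1 H
  atom 3: C, bond orders sum to 3 (valence 4) → 1 H
  atom 4: C, bond orders sum to 2 (valence 4) → 2 H
  atom 5: C, bond orders sum to 1 (valence 4) → 3 H
  atom 6: C, bond orders sum to 4 (valence 4) → 0 H
  atom 7: O, bond orders sum to 2 (valence 2) → 0 H
  atom 8: O, bond orders sum to 1 (valence 2) → 1 H
  atom 9: C, bond orders sum to 2 (valence 4) → 2 H
  atom 10: C, bond orders sum to 3 (valence 4) → 1 H
  atom 11: O, bond orders sum to 2 (valence 2) → 0 H
  atom 12: C, bond orders sum to 1 (valence 4) → 3 H
  atom 13: C, bond orders sum to 2 (valence 4) → 2 H
  atom 14: C, bond orders sum to 2 (valence 4) → 2 H
  atom 15: C, bond orders sum to 2 (valence 4) → 2 H
  atom 16: C, bond orders sum to 2 (valence 4) → 2 H
  atom 17: C, bond orders sum to 3 (valence 4) → 1 H
  atom 18: C, bond orders sum to 1 (valence 4) → 3 H
  atom 19: C, bond orders sum to 1 (valence 4) → 3 H
Total hydrogens: 30.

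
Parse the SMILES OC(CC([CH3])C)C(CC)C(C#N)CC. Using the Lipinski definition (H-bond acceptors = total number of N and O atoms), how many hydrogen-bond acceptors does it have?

2

N atoms: 1; O atoms: 1.
Lipinski HBA = 1 + 1 = 2.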